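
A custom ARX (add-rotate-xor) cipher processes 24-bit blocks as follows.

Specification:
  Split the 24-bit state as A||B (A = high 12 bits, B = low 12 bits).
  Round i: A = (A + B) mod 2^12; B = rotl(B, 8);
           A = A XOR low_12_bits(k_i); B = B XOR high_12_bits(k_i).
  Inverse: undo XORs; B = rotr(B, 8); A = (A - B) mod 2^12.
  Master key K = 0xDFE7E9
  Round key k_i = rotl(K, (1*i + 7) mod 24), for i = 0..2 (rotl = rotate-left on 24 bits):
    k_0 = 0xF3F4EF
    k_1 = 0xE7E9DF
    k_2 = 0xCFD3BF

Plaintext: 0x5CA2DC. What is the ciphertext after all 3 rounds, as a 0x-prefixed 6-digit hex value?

s_0 = plaintext = 0x5CA2DC
s_1 = Round(s_0, k_0) = 0xC49312
s_2 = Round(s_1, k_1) = 0x684C4F
s_3 = Round(s_2, k_2) = 0x16C339

0x16C339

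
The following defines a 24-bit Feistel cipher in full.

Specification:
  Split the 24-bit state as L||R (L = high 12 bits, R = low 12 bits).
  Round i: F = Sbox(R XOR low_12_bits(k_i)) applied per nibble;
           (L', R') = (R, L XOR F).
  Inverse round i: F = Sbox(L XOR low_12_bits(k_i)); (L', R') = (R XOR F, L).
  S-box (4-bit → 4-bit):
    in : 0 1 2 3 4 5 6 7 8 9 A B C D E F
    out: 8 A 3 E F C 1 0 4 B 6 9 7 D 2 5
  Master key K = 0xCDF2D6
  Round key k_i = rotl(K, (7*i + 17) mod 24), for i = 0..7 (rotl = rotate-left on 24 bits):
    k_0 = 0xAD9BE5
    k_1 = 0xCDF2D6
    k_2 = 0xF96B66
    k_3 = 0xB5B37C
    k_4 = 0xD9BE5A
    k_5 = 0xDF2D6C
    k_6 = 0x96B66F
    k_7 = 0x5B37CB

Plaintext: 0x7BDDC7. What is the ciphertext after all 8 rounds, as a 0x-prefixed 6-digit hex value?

0x339C22

s_0 = plaintext = 0x7BDDC7
s_1 = Round(s_0, k_0) = 0xDC768E
s_2 = Round(s_1, k_1) = 0x68E203
s_3 = Round(s_2, k_2) = 0x203D92
s_4 = Round(s_3, k_3) = 0xD92021
s_5 = Round(s_4, k_4) = 0x021F9B
s_6 = Round(s_5, k_5) = 0xF9B371
s_7 = Round(s_6, k_6) = 0x371339
s_8 = Round(s_7, k_7) = 0x339C22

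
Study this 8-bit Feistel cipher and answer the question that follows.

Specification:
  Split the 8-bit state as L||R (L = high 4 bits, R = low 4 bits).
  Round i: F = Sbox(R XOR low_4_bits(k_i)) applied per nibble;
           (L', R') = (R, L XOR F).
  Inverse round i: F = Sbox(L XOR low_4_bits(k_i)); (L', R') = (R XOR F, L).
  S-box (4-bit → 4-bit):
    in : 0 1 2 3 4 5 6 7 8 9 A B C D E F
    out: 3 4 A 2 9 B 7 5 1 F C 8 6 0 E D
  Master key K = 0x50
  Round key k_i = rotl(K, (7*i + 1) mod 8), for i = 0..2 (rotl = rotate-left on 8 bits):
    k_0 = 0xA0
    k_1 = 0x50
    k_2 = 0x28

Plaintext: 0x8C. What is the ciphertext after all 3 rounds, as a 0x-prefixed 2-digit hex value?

0x22

s_0 = plaintext = 0x8C
s_1 = Round(s_0, k_0) = 0xCE
s_2 = Round(s_1, k_1) = 0xE2
s_3 = Round(s_2, k_2) = 0x22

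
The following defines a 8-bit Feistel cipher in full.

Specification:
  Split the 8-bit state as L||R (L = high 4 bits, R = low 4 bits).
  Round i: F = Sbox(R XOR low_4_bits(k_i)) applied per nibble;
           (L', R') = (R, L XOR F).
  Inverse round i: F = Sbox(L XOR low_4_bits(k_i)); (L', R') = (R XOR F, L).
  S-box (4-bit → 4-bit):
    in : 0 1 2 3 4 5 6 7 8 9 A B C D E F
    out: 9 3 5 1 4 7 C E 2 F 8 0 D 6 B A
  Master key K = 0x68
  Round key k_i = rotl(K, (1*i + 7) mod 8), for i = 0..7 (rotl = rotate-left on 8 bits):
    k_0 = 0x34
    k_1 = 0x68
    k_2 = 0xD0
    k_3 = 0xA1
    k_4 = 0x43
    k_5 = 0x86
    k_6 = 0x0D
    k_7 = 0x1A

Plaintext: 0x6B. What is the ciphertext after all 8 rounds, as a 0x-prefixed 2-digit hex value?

0x39

s_0 = plaintext = 0x6B
s_1 = Round(s_0, k_0) = 0xBC
s_2 = Round(s_1, k_1) = 0xCF
s_3 = Round(s_2, k_2) = 0xF6
s_4 = Round(s_3, k_3) = 0x61
s_5 = Round(s_4, k_4) = 0x13
s_6 = Round(s_5, k_5) = 0x36
s_7 = Round(s_6, k_6) = 0x63
s_8 = Round(s_7, k_7) = 0x39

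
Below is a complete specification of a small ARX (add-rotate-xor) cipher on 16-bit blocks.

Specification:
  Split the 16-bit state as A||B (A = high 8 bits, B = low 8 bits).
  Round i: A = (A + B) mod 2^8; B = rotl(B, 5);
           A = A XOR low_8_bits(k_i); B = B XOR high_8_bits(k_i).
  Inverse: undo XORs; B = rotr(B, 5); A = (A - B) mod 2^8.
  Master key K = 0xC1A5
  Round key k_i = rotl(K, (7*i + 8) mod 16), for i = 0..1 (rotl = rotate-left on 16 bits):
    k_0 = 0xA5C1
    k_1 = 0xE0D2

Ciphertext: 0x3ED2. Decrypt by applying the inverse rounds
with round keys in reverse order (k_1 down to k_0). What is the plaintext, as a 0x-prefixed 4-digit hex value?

s_0 = ciphertext = 0x3ED2
s_1 = InvRound(s_0, k_1) = 0x5B91
s_2 = InvRound(s_1, k_0) = 0xF9A1

0xF9A1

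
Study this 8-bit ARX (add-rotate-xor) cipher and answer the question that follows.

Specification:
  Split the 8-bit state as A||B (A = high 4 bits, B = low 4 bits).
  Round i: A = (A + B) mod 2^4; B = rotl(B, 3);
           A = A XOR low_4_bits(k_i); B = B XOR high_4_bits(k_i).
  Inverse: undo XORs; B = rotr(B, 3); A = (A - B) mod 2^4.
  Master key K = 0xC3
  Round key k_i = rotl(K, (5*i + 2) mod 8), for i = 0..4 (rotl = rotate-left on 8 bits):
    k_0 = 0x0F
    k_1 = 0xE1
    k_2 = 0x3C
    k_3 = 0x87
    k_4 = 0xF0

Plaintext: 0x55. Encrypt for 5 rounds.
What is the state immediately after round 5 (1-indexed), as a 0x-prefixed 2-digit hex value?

0x30

s_0 = plaintext = 0x55
s_1 = Round(s_0, k_0) = 0x5A
s_2 = Round(s_1, k_1) = 0xEB
s_3 = Round(s_2, k_2) = 0x5E
s_4 = Round(s_3, k_3) = 0x4F
s_5 = Round(s_4, k_4) = 0x30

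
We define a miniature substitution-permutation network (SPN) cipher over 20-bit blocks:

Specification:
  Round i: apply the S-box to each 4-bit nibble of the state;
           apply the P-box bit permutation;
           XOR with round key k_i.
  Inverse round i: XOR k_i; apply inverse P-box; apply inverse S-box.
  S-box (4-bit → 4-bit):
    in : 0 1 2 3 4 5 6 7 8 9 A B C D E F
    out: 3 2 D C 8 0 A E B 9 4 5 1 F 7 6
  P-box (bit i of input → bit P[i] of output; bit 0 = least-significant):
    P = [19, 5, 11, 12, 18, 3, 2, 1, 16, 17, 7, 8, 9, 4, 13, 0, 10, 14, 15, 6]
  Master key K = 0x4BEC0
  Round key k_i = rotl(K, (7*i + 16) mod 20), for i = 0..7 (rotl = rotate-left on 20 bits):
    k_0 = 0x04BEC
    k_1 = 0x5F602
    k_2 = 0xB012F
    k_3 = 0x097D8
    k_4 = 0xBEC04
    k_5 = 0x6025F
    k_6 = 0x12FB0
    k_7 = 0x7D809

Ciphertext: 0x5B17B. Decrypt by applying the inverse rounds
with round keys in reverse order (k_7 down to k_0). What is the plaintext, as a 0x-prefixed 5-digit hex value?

0x26213

s_0 = ciphertext = 0x5B17B
s_1 = InvRound(s_0, k_7) = 0x6F64F
s_2 = InvRound(s_1, k_6) = 0x76DD7
s_3 = InvRound(s_2, k_5) = 0x0B21A
s_4 = InvRound(s_3, k_4) = 0x00072
s_5 = InvRound(s_4, k_3) = 0xBC366
s_6 = InvRound(s_5, k_2) = 0x79515
s_7 = InvRound(s_6, k_1) = 0x1D635
s_8 = InvRound(s_7, k_0) = 0x26213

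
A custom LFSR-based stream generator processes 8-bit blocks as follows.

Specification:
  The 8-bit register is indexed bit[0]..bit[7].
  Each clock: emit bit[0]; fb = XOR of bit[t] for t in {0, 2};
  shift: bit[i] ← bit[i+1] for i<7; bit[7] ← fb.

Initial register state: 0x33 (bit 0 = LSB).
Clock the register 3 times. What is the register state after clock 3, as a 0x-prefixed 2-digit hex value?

0xE6

reg_0 = 0x33
clock 1: out=1, reg = 0x99
clock 2: out=1, reg = 0xCC
clock 3: out=0, reg = 0xE6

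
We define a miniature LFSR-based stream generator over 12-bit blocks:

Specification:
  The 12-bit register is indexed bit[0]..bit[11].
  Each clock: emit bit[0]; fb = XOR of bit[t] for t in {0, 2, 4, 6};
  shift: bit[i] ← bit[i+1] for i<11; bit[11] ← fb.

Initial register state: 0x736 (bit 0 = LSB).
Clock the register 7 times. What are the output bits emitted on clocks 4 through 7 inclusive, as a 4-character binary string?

0110

reg_0 = 0x736
clock 1: out=0, reg = 0x39B
clock 2: out=1, reg = 0x1CD
clock 3: out=1, reg = 0x8E6
clock 4: out=0, reg = 0x473
clock 5: out=1, reg = 0xA39
clock 6: out=1, reg = 0x51C
clock 7: out=0, reg = 0x28E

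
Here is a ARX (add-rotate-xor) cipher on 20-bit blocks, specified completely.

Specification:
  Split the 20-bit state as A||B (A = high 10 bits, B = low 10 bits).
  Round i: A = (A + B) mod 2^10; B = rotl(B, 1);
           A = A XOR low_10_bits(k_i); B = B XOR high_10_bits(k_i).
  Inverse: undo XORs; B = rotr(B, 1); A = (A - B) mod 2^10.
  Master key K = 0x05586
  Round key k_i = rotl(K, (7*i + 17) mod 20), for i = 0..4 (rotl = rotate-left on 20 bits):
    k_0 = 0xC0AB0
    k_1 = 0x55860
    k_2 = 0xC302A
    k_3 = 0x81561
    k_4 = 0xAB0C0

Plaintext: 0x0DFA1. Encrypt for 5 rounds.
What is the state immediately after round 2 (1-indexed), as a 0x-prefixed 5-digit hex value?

0x725D4

s_0 = plaintext = 0x0DFA1
s_1 = Round(s_0, k_0) = 0x5A041
s_2 = Round(s_1, k_1) = 0x725D4
s_3 = Round(s_2, k_2) = 0xEDCA4
s_4 = Round(s_3, k_3) = 0x4EB4D
s_5 = Round(s_4, k_4) = 0x11C37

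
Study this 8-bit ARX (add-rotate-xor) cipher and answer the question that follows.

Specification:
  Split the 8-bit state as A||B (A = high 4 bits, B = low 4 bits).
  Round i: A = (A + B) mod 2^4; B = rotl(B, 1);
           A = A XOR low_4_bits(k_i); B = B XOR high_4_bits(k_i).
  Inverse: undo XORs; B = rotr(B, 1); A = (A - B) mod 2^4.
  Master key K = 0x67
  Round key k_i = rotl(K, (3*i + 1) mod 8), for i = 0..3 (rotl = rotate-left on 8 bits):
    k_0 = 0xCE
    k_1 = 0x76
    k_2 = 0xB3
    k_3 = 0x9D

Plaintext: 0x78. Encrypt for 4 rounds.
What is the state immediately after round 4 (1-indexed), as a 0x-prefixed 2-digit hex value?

s_0 = plaintext = 0x78
s_1 = Round(s_0, k_0) = 0x1D
s_2 = Round(s_1, k_1) = 0x8C
s_3 = Round(s_2, k_2) = 0x72
s_4 = Round(s_3, k_3) = 0x4D

0x4D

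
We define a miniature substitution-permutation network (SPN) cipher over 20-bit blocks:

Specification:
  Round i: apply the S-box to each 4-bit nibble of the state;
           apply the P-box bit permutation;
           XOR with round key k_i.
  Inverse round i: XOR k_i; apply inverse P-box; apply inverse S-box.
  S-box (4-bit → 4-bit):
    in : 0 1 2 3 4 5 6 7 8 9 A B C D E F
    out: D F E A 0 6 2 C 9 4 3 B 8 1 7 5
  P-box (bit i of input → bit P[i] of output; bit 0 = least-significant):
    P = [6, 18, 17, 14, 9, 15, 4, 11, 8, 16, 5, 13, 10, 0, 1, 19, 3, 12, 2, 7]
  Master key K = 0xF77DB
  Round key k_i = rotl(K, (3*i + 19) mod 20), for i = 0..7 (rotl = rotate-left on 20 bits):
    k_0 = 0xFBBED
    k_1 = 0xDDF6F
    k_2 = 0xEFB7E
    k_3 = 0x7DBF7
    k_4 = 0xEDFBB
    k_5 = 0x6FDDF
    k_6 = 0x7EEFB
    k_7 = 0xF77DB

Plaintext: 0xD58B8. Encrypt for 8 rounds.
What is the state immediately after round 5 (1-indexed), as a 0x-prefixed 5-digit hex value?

s_0 = plaintext = 0xD58B8
s_1 = Round(s_0, k_0) = 0xF50A6
s_2 = Round(s_1, k_1) = 0x97C40
s_3 = Round(s_2, k_2) = 0x49B38
s_4 = Round(s_3, k_3) = 0x632B5
s_5 = Round(s_4, k_4) = 0x1659A
s_6 = Round(s_5, k_5) = 0x3ED22
s_7 = Round(s_6, k_6) = 0x13368
s_8 = Round(s_7, k_7) = 0x68716

0x1659A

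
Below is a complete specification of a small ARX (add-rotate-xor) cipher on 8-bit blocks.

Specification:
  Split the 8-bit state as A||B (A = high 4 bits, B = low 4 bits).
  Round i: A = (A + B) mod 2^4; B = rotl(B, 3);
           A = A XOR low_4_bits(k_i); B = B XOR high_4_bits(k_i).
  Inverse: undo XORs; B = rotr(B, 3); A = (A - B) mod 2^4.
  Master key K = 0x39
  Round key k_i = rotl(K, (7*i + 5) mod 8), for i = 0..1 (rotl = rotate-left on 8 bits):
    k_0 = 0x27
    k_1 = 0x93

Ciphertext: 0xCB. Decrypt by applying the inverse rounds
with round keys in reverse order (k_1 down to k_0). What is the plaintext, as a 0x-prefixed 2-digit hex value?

0x0C

s_0 = ciphertext = 0xCB
s_1 = InvRound(s_0, k_1) = 0xB4
s_2 = InvRound(s_1, k_0) = 0x0C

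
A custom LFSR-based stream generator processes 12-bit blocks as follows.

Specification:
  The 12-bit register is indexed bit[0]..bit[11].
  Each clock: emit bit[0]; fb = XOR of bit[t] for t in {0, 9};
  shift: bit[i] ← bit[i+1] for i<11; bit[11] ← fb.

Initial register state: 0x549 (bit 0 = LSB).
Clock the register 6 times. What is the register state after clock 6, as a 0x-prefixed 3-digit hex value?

reg_0 = 0x549
clock 1: out=1, reg = 0xAA4
clock 2: out=0, reg = 0xD52
clock 3: out=0, reg = 0x6A9
clock 4: out=1, reg = 0x354
clock 5: out=0, reg = 0x9AA
clock 6: out=0, reg = 0x4D5

0x4D5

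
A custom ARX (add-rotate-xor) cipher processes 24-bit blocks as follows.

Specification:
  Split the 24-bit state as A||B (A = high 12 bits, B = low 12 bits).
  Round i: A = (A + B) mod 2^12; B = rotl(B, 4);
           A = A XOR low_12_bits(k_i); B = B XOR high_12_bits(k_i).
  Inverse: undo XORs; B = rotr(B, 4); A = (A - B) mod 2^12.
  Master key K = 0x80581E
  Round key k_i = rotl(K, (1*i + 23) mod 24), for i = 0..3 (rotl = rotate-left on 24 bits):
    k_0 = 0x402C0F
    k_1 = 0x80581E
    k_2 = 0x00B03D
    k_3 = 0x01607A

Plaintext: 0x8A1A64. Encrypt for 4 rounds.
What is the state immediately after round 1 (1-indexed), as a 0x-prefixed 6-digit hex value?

s_0 = plaintext = 0x8A1A64
s_1 = Round(s_0, k_0) = 0xF0A248
s_2 = Round(s_1, k_1) = 0x94CC87
s_3 = Round(s_2, k_2) = 0x5EE877
s_4 = Round(s_3, k_3) = 0xE1F76E

0xF0A248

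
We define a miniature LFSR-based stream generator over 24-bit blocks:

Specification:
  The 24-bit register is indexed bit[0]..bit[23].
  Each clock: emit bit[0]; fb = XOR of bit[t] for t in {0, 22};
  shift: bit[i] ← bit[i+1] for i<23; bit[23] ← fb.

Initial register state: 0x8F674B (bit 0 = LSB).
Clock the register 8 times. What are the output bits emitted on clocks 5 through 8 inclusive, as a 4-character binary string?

reg_0 = 0x8F674B
clock 1: out=1, reg = 0xC7B3A5
clock 2: out=1, reg = 0x63D9D2
clock 3: out=0, reg = 0xB1ECE9
clock 4: out=1, reg = 0xD8F674
clock 5: out=0, reg = 0xEC7B3A
clock 6: out=0, reg = 0xF63D9D
clock 7: out=1, reg = 0x7B1ECE
clock 8: out=0, reg = 0xBD8F67

0010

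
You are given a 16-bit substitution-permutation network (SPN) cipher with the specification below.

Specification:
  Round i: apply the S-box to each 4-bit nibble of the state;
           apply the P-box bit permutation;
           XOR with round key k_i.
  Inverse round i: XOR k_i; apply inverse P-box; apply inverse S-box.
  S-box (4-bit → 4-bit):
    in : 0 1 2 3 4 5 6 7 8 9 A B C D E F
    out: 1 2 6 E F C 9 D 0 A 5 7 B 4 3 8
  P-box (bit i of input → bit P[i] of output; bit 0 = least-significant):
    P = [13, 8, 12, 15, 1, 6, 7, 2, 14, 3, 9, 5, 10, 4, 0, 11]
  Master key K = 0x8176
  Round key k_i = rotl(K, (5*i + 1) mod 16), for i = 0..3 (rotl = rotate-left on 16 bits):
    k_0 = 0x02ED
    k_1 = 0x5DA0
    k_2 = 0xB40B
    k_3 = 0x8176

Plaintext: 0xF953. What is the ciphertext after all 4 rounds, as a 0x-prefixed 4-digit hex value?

0x9395

s_0 = plaintext = 0xF953
s_1 = Round(s_0, k_0) = 0x9B41
s_2 = Round(s_1, k_1) = 0x167E
s_3 = Round(s_2, k_2) = 0xD5BD
s_4 = Round(s_3, k_3) = 0x9395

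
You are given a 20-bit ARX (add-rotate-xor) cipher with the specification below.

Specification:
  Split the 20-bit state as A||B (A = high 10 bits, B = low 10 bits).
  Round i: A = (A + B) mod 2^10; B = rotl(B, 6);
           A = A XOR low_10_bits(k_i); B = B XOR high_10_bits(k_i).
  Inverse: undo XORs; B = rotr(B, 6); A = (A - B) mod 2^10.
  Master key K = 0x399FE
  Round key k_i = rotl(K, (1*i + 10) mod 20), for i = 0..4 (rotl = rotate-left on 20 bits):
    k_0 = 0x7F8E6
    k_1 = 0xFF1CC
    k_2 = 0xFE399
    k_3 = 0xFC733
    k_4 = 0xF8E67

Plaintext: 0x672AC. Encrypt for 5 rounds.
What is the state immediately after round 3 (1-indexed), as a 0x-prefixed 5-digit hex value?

s_0 = plaintext = 0x672AC
s_1 = Round(s_0, k_0) = 0x2BAD4
s_2 = Round(s_1, k_1) = 0x93AD1
s_3 = Round(s_2, k_2) = 0xA1B95
s_4 = Round(s_3, k_3) = 0x4A288
s_5 = Round(s_4, k_4) = 0x75DCB

0xA1B95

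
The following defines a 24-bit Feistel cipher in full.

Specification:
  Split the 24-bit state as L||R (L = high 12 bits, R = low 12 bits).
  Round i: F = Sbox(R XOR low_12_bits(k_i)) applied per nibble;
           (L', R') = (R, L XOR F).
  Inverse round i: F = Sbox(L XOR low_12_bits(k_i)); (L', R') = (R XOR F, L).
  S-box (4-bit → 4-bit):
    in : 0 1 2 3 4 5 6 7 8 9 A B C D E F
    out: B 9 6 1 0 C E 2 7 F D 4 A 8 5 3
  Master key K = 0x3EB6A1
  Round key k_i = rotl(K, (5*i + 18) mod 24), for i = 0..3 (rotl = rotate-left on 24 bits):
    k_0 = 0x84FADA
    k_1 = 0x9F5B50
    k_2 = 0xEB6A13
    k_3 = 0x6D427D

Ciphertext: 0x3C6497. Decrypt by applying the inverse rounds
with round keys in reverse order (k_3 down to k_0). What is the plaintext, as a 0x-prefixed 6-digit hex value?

s_0 = ciphertext = 0x3C6497
s_1 = InvRound(s_0, k_3) = 0xDD33C6
s_2 = InvRound(s_1, k_2) = 0x16DDD3
s_3 = InvRound(s_2, k_1) = 0x0CB16D
s_4 = InvRound(s_3, k_0) = 0xCF40CB

0xCF40CB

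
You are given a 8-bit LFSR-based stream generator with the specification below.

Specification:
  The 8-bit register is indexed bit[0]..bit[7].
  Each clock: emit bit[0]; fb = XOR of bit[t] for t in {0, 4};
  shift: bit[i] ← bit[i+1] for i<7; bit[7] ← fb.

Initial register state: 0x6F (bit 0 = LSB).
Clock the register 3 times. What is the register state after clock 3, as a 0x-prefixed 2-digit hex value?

reg_0 = 0x6F
clock 1: out=1, reg = 0xB7
clock 2: out=1, reg = 0x5B
clock 3: out=1, reg = 0x2D

0x2D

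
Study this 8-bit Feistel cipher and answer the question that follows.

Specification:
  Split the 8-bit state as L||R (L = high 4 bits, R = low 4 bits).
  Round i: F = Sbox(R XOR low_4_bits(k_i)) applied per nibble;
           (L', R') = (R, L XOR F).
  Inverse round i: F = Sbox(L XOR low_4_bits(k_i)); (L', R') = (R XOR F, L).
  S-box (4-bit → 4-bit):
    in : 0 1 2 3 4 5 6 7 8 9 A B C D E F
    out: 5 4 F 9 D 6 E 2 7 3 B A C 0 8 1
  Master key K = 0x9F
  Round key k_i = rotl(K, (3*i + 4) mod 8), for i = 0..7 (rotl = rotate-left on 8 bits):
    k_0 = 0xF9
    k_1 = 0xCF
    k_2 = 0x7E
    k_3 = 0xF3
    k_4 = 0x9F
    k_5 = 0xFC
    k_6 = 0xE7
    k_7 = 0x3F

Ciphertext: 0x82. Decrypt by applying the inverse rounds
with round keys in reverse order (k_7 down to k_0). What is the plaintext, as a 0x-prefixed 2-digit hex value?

0x03

s_0 = ciphertext = 0x82
s_1 = InvRound(s_0, k_7) = 0x08
s_2 = InvRound(s_1, k_6) = 0xA0
s_3 = InvRound(s_2, k_5) = 0xEA
s_4 = InvRound(s_3, k_4) = 0xEE
s_5 = InvRound(s_4, k_3) = 0xEE
s_6 = InvRound(s_5, k_2) = 0xBE
s_7 = InvRound(s_6, k_1) = 0x3B
s_8 = InvRound(s_7, k_0) = 0x03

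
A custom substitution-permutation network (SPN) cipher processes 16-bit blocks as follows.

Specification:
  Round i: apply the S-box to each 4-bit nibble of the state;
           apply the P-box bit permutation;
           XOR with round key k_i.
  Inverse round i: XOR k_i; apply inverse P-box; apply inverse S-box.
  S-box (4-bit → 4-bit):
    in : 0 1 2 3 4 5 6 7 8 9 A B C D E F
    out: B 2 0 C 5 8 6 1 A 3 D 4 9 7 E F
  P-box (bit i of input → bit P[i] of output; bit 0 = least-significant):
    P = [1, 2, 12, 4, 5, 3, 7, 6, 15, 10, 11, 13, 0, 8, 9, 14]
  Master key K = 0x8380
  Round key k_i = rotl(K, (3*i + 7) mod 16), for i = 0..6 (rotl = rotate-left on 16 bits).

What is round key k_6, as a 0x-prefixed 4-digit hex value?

K = 0x8380
k_0 = rotl(K, (3*0+7) mod 16) = rotl(K, 7) = 0xC041
k_1 = rotl(K, (3*1+7) mod 16) = rotl(K, 10) = 0x020E
k_2 = rotl(K, (3*2+7) mod 16) = rotl(K, 13) = 0x1070
k_3 = rotl(K, (3*3+7) mod 16) = rotl(K, 0) = 0x8380
k_4 = rotl(K, (3*4+7) mod 16) = rotl(K, 3) = 0x1C04
k_5 = rotl(K, (3*5+7) mod 16) = rotl(K, 6) = 0xE020
k_6 = rotl(K, (3*6+7) mod 16) = rotl(K, 9) = 0x0107

0x0107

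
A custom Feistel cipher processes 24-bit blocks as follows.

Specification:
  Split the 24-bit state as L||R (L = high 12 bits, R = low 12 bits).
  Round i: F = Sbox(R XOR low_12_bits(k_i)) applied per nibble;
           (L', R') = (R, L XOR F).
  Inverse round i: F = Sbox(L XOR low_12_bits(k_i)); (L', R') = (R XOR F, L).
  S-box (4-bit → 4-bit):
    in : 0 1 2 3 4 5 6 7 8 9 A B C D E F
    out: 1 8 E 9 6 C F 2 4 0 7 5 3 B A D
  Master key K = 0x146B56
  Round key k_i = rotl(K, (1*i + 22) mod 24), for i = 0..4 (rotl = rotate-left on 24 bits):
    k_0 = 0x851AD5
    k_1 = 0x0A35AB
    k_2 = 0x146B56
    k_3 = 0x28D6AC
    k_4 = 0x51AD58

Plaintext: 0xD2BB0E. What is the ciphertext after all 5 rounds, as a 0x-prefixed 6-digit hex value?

0xF8431B

s_0 = plaintext = 0xD2BB0E
s_1 = Round(s_0, k_0) = 0xB0E59E
s_2 = Round(s_1, k_1) = 0x59EA92
s_3 = Round(s_2, k_2) = 0xA92DA8
s_4 = Round(s_3, k_3) = 0xDA8F84
s_5 = Round(s_4, k_4) = 0xF8431B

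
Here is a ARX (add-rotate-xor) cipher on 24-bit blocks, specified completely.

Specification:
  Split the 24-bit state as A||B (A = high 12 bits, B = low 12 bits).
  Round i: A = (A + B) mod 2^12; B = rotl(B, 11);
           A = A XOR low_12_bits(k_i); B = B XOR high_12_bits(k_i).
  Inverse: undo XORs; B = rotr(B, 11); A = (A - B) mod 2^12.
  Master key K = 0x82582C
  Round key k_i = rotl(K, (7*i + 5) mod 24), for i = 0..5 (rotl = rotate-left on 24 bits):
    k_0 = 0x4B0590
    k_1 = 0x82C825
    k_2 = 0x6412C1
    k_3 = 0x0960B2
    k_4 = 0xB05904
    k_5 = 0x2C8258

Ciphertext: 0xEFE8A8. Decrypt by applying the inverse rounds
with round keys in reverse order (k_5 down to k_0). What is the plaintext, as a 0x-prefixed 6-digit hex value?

0x30FA26

s_0 = ciphertext = 0xEFE8A8
s_1 = InvRound(s_0, k_5) = 0x7E54C1
s_2 = InvRound(s_1, k_4) = 0xF58F89
s_3 = InvRound(s_2, k_3) = 0x1ABE3F
s_4 = InvRound(s_3, k_2) = 0x26D0FD
s_5 = InvRound(s_4, k_1) = 0x8A51A3
s_6 = InvRound(s_5, k_0) = 0x30FA26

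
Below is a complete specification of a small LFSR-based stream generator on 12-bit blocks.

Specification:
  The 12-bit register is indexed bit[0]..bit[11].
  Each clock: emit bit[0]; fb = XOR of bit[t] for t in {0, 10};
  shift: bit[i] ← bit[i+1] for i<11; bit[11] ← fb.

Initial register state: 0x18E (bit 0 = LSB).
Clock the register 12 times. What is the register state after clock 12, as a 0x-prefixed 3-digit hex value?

reg_0 = 0x18E
clock 1: out=0, reg = 0x0C7
clock 2: out=1, reg = 0x863
clock 3: out=1, reg = 0xC31
clock 4: out=1, reg = 0x618
clock 5: out=0, reg = 0xB0C
clock 6: out=0, reg = 0x586
clock 7: out=0, reg = 0xAC3
clock 8: out=1, reg = 0xD61
clock 9: out=1, reg = 0x6B0
clock 10: out=0, reg = 0xB58
clock 11: out=0, reg = 0x5AC
clock 12: out=0, reg = 0xAD6

0xAD6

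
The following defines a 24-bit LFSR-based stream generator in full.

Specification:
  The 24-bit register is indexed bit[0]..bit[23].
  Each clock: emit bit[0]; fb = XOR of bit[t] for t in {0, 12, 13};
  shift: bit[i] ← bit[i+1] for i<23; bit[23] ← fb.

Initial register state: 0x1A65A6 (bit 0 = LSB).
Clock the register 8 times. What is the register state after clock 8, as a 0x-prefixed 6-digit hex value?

0xD31A65

reg_0 = 0x1A65A6
clock 1: out=0, reg = 0x8D32D3
clock 2: out=1, reg = 0xC69969
clock 3: out=1, reg = 0x634CB4
clock 4: out=0, reg = 0x31A65A
clock 5: out=0, reg = 0x98D32D
clock 6: out=1, reg = 0x4C6996
clock 7: out=0, reg = 0xA634CB
clock 8: out=1, reg = 0xD31A65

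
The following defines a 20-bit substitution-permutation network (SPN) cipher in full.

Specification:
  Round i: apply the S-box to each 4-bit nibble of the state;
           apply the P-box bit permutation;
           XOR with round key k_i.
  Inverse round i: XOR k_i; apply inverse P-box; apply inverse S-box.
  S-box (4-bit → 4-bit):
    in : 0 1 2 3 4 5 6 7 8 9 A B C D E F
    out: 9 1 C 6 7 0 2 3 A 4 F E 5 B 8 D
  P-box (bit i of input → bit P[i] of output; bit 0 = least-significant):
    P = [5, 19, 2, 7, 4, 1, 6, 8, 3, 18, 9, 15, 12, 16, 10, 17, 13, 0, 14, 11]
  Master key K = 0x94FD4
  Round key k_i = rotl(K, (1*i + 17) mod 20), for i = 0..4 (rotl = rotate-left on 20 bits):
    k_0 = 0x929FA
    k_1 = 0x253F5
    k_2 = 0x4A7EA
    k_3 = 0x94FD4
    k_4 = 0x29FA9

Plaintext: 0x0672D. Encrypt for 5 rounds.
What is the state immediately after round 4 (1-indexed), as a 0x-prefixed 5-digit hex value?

s_0 = plaintext = 0x0672D
s_1 = Round(s_0, k_0) = 0x40012
s_2 = Round(s_1, k_1) = 0x0A368
s_3 = Round(s_2, k_2) = 0xB9968
s_4 = Round(s_3, k_3) = 0x10157
s_5 = Round(s_4, k_4) = 0x8AF81

0x10157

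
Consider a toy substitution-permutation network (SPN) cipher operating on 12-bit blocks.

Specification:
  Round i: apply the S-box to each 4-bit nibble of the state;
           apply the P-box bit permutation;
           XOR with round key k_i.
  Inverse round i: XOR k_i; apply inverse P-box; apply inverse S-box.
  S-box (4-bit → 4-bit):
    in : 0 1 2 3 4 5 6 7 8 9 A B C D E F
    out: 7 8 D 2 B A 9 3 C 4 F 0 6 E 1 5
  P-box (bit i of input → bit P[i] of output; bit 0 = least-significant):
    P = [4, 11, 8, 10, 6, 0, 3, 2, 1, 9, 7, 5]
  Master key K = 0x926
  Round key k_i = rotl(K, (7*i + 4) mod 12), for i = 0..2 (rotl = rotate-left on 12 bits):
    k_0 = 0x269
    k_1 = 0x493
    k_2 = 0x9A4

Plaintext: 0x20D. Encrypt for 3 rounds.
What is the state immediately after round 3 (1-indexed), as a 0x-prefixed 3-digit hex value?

0x4CD

s_0 = plaintext = 0x20D
s_1 = Round(s_0, k_0) = 0xF82
s_2 = Round(s_1, k_1) = 0x10D
s_3 = Round(s_2, k_2) = 0x4CD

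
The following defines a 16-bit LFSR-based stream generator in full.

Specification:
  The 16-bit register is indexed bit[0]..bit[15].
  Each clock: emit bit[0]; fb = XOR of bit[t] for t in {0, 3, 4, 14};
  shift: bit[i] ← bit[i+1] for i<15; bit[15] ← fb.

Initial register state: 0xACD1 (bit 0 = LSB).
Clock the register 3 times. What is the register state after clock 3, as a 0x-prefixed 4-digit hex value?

0x959A

reg_0 = 0xACD1
clock 1: out=1, reg = 0x5668
clock 2: out=0, reg = 0x2B34
clock 3: out=0, reg = 0x959A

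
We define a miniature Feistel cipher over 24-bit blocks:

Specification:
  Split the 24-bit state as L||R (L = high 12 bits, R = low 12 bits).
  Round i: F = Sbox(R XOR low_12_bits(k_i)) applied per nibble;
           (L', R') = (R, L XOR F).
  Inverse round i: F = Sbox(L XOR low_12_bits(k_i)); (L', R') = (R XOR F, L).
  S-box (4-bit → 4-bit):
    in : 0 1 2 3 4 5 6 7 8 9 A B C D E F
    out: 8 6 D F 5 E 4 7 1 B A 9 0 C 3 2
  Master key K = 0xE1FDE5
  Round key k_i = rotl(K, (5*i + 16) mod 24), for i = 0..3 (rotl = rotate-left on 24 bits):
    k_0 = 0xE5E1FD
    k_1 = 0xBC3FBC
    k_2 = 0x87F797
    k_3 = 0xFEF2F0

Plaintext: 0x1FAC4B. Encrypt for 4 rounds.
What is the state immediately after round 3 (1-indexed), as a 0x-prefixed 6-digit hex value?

0x186908

s_0 = plaintext = 0x1FAC4B
s_1 = Round(s_0, k_0) = 0xC4BD6E
s_2 = Round(s_1, k_1) = 0xD6E186
s_3 = Round(s_2, k_2) = 0x186908
s_4 = Round(s_3, k_3) = 0x9088A7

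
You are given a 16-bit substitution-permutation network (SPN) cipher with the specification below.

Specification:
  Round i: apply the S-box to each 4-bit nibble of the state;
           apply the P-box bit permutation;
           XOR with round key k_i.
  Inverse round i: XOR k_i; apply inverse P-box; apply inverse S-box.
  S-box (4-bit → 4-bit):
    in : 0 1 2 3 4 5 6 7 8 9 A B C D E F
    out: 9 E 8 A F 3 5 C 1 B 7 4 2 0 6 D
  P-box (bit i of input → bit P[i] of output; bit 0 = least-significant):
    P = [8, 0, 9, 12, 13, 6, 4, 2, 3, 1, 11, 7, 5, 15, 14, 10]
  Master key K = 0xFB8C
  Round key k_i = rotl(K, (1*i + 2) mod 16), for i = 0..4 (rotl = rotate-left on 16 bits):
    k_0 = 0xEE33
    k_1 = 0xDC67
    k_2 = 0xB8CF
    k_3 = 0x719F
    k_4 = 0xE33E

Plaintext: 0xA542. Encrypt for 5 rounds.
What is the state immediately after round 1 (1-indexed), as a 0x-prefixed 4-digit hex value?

0x1E4D

s_0 = plaintext = 0xA542
s_1 = Round(s_0, k_0) = 0x1E4D
s_2 = Round(s_1, k_1) = 0x3031
s_3 = Round(s_2, k_2) = 0x2E02
s_4 = Round(s_3, k_3) = 0x4D99
s_5 = Round(s_4, k_4) = 0x165B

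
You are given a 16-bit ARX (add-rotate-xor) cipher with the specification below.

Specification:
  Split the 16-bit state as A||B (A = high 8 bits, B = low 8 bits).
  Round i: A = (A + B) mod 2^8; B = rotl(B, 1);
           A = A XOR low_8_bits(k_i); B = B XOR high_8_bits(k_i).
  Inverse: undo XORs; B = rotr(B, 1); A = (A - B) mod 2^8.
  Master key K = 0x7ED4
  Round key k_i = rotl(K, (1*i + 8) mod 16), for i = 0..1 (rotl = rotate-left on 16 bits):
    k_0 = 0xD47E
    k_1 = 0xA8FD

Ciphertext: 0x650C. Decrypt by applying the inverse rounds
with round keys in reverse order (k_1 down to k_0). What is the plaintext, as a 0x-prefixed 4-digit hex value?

s_0 = ciphertext = 0x650C
s_1 = InvRound(s_0, k_1) = 0x4652
s_2 = InvRound(s_1, k_0) = 0xF543

0xF543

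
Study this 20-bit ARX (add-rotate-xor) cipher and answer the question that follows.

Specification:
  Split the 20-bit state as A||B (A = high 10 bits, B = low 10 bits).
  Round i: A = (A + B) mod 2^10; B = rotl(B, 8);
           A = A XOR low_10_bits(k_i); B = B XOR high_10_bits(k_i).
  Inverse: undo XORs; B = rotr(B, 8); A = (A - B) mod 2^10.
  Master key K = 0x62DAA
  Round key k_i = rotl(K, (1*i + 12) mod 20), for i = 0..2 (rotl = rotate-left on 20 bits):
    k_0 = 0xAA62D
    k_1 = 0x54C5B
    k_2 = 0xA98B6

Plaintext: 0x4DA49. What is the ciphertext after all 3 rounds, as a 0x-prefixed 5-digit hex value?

0xF1701

s_0 = plaintext = 0x4DA49
s_1 = Round(s_0, k_0) = 0x54B3B
s_2 = Round(s_1, k_1) = 0x35A9D
s_3 = Round(s_2, k_2) = 0xF1701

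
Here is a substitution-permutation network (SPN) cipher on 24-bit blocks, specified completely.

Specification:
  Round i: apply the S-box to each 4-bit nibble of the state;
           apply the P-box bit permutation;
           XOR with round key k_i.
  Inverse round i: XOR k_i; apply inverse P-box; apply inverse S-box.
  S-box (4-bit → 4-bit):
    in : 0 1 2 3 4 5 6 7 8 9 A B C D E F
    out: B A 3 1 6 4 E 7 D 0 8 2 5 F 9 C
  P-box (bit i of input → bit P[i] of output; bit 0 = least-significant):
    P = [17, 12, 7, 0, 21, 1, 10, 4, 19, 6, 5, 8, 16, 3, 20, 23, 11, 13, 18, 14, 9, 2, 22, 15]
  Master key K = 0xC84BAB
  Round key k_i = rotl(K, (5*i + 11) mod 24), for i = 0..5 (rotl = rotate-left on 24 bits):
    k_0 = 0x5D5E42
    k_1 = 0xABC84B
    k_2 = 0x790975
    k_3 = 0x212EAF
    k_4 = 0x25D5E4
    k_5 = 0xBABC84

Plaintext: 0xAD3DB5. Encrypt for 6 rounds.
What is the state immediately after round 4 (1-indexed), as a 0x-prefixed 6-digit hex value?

0xD3372E

s_0 = plaintext = 0xAD3DB5
s_1 = Round(s_0, k_0) = 0x50B7A0
s_2 = Round(s_1, k_1) = 0xE1B032
s_3 = Round(s_2, k_2) = 0x53FA3D
s_4 = Round(s_3, k_3) = 0xD3372E
s_5 = Round(s_4, k_4) = 0x4E5F83
s_6 = Round(s_5, k_5) = 0xC8F1B0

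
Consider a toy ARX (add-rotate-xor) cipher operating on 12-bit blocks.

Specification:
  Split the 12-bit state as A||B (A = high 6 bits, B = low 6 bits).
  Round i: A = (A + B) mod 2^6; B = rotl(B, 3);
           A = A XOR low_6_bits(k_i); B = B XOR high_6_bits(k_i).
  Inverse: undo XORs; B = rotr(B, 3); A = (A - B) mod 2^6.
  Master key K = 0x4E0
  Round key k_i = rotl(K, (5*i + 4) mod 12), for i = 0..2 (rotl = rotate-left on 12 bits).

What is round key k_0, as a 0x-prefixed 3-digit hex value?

0xE04

K = 0x4E0
k_0 = rotl(K, (5*0+4) mod 12) = rotl(K, 4) = 0xE04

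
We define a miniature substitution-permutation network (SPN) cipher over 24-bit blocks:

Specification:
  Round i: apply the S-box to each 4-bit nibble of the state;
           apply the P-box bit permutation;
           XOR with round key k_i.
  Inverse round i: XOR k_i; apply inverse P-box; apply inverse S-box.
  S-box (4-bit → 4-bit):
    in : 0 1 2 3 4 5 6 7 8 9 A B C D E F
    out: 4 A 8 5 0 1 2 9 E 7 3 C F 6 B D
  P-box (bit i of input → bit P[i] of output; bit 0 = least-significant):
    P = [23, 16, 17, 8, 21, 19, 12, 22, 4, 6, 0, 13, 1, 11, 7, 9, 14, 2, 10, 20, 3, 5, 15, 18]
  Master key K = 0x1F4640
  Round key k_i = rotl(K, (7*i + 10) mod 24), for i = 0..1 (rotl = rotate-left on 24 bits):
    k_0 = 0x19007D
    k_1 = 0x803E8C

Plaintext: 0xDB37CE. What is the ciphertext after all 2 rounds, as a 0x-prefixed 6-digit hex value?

0x6E2934

s_0 = plaintext = 0xDB37CE
s_1 = Round(s_0, k_0) = 0xE0B5CF
s_2 = Round(s_1, k_1) = 0x6E2934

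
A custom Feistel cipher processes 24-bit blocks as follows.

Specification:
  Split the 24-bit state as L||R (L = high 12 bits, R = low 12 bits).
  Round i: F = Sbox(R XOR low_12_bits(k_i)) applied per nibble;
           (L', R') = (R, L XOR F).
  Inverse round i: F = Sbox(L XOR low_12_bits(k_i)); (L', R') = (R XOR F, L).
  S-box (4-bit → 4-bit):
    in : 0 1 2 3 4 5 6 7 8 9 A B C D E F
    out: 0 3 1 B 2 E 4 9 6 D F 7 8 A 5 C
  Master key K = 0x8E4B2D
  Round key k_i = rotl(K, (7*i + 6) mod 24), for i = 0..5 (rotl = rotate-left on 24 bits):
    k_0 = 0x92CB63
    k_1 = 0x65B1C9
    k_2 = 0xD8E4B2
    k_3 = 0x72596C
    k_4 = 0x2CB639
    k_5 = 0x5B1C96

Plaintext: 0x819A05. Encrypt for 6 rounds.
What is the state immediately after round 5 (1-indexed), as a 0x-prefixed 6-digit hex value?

s_0 = plaintext = 0x819A05
s_1 = Round(s_0, k_0) = 0xA05B5D
s_2 = Round(s_1, k_1) = 0xB5D5D7
s_3 = Round(s_2, k_2) = 0x5D7813
s_4 = Round(s_3, k_3) = 0x81364B
s_5 = Round(s_4, k_4) = 0x64B882
s_6 = Round(s_5, k_5) = 0x882479

0x64B882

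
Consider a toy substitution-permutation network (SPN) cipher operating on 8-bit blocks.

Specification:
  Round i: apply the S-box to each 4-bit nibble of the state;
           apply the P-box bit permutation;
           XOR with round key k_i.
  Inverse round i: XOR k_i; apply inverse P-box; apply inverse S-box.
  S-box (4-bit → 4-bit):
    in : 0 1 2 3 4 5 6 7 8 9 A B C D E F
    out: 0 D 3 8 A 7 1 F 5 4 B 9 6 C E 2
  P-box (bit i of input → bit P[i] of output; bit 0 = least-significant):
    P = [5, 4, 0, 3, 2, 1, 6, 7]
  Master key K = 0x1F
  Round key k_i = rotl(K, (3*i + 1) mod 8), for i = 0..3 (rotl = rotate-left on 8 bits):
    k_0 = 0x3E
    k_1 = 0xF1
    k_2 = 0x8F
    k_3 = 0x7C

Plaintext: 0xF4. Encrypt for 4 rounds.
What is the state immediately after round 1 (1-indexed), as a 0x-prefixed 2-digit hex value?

0x24

s_0 = plaintext = 0xF4
s_1 = Round(s_0, k_0) = 0x24
s_2 = Round(s_1, k_1) = 0xEF
s_3 = Round(s_2, k_2) = 0x5D
s_4 = Round(s_3, k_3) = 0x33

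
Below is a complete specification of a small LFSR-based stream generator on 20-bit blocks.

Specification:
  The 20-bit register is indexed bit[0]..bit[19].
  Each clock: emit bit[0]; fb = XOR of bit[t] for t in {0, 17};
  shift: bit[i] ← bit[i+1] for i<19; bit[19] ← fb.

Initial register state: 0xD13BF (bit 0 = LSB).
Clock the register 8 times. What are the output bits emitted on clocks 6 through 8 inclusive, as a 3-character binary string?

101

reg_0 = 0xD13BF
clock 1: out=1, reg = 0xE89DF
clock 2: out=1, reg = 0x744EF
clock 3: out=1, reg = 0x3A277
clock 4: out=1, reg = 0x1D13B
clock 5: out=1, reg = 0x8E89D
clock 6: out=1, reg = 0xC744E
clock 7: out=0, reg = 0x63A27
clock 8: out=1, reg = 0x31D13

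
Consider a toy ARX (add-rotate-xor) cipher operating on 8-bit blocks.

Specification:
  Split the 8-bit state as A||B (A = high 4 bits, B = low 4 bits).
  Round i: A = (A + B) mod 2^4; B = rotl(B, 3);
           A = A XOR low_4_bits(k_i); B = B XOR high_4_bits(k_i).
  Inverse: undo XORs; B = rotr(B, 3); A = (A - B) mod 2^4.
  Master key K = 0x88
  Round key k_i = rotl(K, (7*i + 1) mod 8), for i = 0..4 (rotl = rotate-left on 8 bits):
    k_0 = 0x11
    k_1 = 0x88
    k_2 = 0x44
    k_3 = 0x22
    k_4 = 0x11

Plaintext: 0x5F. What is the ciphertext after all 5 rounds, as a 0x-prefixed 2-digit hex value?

0xBE

s_0 = plaintext = 0x5F
s_1 = Round(s_0, k_0) = 0x5E
s_2 = Round(s_1, k_1) = 0xBF
s_3 = Round(s_2, k_2) = 0xEB
s_4 = Round(s_3, k_3) = 0xBF
s_5 = Round(s_4, k_4) = 0xBE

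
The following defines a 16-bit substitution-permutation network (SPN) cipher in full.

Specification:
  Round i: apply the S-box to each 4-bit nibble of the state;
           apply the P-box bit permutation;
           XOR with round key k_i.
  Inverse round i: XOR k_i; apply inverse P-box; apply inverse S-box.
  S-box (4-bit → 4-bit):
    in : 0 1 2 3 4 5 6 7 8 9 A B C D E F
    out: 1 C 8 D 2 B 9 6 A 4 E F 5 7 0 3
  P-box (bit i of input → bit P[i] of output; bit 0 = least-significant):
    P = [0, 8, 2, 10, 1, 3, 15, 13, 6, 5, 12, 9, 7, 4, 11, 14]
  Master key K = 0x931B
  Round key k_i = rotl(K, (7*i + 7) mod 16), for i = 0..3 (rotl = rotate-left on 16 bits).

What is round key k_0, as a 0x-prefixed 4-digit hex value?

K = 0x931B
k_0 = rotl(K, (7*0+7) mod 16) = rotl(K, 7) = 0x8DC9

0x8DC9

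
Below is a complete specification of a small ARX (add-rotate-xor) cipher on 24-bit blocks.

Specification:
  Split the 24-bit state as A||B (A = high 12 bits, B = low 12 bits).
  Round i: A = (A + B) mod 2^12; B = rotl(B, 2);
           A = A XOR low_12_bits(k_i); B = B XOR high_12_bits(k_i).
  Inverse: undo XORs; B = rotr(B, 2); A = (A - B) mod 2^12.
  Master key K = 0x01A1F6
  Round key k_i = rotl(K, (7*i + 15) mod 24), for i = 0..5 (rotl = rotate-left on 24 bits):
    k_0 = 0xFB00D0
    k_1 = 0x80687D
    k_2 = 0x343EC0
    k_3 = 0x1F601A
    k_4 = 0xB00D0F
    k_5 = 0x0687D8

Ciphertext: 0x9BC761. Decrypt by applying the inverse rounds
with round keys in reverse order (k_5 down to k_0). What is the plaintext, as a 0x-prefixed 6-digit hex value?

s_0 = ciphertext = 0x9BC761
s_1 = InvRound(s_0, k_5) = 0x8A25C2
s_2 = InvRound(s_1, k_4) = 0x9FDBB0
s_3 = InvRound(s_2, k_3) = 0xF56A91
s_4 = InvRound(s_3, k_2) = 0x722A74
s_5 = InvRound(s_4, k_1) = 0x6C389C
s_6 = InvRound(s_5, k_0) = 0x4481CB

0x4481CB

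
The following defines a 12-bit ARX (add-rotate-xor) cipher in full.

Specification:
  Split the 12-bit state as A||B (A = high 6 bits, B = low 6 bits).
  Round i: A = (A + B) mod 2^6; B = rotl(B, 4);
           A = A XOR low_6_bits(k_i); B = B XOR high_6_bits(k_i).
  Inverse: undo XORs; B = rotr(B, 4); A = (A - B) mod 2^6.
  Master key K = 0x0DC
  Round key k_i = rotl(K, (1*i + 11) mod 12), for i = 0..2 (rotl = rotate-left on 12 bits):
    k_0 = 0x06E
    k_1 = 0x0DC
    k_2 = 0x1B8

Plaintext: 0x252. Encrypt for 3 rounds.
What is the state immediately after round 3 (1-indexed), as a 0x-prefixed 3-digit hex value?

0x620

s_0 = plaintext = 0x252
s_1 = Round(s_0, k_0) = 0xD65
s_2 = Round(s_1, k_1) = 0x19A
s_3 = Round(s_2, k_2) = 0x620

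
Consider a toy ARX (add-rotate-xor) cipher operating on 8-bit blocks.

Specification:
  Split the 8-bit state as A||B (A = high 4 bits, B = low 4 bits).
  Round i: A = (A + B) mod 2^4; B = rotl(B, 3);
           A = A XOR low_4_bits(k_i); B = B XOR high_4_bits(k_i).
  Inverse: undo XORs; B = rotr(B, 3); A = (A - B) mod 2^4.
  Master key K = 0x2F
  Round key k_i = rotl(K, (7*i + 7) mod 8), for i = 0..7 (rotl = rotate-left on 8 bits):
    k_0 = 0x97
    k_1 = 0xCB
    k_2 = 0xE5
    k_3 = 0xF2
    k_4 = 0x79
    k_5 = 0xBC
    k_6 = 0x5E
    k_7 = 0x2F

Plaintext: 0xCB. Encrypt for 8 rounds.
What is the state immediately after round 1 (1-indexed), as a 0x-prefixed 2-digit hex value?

0x04

s_0 = plaintext = 0xCB
s_1 = Round(s_0, k_0) = 0x04
s_2 = Round(s_1, k_1) = 0xFE
s_3 = Round(s_2, k_2) = 0x89
s_4 = Round(s_3, k_3) = 0x33
s_5 = Round(s_4, k_4) = 0xFE
s_6 = Round(s_5, k_5) = 0x1C
s_7 = Round(s_6, k_6) = 0x33
s_8 = Round(s_7, k_7) = 0x9B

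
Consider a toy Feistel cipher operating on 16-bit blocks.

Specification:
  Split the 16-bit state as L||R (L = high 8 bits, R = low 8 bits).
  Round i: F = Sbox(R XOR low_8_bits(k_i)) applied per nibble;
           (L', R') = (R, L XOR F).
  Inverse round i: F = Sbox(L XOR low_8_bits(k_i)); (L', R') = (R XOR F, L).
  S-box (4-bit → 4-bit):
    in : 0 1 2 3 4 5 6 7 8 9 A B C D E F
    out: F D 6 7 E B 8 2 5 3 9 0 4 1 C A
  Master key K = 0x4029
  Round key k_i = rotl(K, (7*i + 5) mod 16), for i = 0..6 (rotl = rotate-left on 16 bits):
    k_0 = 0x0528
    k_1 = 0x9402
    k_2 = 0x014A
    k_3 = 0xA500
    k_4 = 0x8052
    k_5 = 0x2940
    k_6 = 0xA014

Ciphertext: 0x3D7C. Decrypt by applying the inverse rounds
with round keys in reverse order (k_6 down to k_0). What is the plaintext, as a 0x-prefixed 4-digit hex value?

s_0 = ciphertext = 0x3D7C
s_1 = InvRound(s_0, k_6) = 0x1F3D
s_2 = InvRound(s_1, k_5) = 0x871F
s_3 = InvRound(s_2, k_4) = 0x0487
s_4 = InvRound(s_3, k_3) = 0x7904
s_5 = InvRound(s_4, k_2) = 0x7379
s_6 = InvRound(s_5, k_1) = 0x5473
s_7 = InvRound(s_6, k_0) = 0x5754

0x5754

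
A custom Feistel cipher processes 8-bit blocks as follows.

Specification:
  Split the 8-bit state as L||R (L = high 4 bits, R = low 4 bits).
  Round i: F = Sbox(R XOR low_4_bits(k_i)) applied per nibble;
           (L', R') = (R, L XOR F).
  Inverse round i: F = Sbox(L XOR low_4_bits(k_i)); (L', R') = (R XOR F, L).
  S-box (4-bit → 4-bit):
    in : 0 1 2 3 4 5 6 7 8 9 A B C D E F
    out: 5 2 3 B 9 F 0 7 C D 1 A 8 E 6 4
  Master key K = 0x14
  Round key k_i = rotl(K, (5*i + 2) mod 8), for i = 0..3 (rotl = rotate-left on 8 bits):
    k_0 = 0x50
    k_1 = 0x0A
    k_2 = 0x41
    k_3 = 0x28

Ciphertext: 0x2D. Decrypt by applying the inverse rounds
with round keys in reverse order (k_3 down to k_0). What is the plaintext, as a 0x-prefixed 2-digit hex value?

0x4C

s_0 = ciphertext = 0x2D
s_1 = InvRound(s_0, k_3) = 0xC2
s_2 = InvRound(s_1, k_2) = 0xCC
s_3 = InvRound(s_2, k_1) = 0xCC
s_4 = InvRound(s_3, k_0) = 0x4C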